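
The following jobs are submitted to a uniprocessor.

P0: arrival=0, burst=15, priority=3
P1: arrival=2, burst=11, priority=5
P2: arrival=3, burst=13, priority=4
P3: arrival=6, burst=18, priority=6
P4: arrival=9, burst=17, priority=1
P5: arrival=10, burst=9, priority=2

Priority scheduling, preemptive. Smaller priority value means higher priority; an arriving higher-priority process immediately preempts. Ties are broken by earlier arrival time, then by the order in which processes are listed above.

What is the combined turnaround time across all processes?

Schedule: | P0 0-9 | P4 9-26 | P5 26-35 | P0 35-41 | P2 41-54 | P1 54-65 | P3 65-83 |
Completion: P0=41  P1=65  P2=54  P3=83  P4=26  P5=35
Turnaround = completion − arrival: P0=41, P1=63, P2=51, P3=77, P4=17, P5=25
Total turnaround = 41 + 63 + 51 + 77 + 17 + 25 = 274

274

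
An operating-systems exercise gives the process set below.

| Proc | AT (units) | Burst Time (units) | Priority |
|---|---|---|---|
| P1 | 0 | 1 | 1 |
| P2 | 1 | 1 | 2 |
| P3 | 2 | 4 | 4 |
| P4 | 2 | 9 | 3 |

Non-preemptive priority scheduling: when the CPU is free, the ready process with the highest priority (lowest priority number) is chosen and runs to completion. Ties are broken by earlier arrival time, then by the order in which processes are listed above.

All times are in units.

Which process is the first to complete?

Schedule: | P1 0-1 | P2 1-2 | P4 2-11 | P3 11-15 |
Completion: P1=1  P2=2  P3=15  P4=11
Finish order: P1 → P2 → P4 → P3

P1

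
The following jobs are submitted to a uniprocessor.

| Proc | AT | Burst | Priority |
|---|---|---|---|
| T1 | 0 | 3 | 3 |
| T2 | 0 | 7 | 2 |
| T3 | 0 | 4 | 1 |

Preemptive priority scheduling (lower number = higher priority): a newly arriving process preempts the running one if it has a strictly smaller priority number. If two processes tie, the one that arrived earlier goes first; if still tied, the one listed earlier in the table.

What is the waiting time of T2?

4

Schedule: | T3 0-4 | T2 4-11 | T1 11-14 |
Completion: T1=14  T2=11  T3=4
Waiting(T2) = turnaround − burst = 11 − 7 = 4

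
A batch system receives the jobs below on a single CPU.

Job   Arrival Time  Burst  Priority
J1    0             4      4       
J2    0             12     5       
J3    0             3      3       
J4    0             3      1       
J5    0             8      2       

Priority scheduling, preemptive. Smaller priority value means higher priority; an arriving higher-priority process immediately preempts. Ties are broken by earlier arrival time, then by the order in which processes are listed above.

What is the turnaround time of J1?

Timeline: | J4 0-3 | J5 3-11 | J3 11-14 | J1 14-18 | J2 18-30 |
Completion: J1=18  J2=30  J3=14  J4=3  J5=11
Turnaround(J1) = completion − arrival = 18 − 0 = 18

18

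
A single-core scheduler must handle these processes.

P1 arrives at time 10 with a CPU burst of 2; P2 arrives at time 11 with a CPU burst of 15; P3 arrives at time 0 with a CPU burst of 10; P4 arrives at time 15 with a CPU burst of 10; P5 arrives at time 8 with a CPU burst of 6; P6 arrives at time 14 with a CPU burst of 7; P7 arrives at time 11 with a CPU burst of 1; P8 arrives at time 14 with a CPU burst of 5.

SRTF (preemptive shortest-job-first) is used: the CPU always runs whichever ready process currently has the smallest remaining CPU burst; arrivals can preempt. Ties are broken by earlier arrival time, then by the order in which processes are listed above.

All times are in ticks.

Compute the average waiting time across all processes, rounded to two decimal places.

Gantt: | P3 0-10 | P1 10-12 | P7 12-13 | P5 13-19 | P8 19-24 | P6 24-31 | P4 31-41 | P2 41-56 |
Completion: P1=12  P2=56  P3=10  P4=41  P5=19  P6=31  P7=13  P8=24
Waiting times: P1=0, P2=30, P3=0, P4=16, P5=5, P6=10, P7=1, P8=5
Average waiting = (0+30+0+16+5+10+1+5) / 8 = 67/8 = 8.38

8.38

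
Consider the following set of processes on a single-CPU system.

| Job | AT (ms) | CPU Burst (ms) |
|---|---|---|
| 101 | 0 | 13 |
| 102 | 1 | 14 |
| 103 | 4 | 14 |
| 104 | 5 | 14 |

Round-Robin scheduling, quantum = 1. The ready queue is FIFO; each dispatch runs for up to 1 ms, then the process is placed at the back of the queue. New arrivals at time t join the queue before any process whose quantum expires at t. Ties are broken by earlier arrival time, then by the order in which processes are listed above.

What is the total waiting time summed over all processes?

Timeline: | 101 0-1 | 102 1-2 | 101 2-3 | 102 3-4 | 101 4-5 | 103 5-6 | 102 6-7 | 104 7-8 | 101 8-9 | 103 9-10 | 102 10-11 | 104 11-12 | 101 12-13 | 103 13-14 | 102 14-15 | 104 15-16 | 101 16-17 | 103 17-18 | 102 18-19 | 104 19-20 | 101 20-21 | 103 21-22 | 102 22-23 | 104 23-24 | 101 24-25 | 103 25-26 | 102 26-27 | 104 27-28 | 101 28-29 | 103 29-30 | 102 30-31 | 104 31-32 | 101 32-33 | 103 33-34 | 102 34-35 | 104 35-36 | 101 36-37 | 103 37-38 | 102 38-39 | 104 39-40 | 101 40-41 | 103 41-42 | 102 42-43 | 104 43-44 | 101 44-45 | 103 45-46 | 102 46-47 | 104 47-48 | 103 48-49 | 102 49-50 | 104 50-51 | 103 51-52 | 104 52-53 | 103 53-54 | 104 54-55 |
Completion: 101=45  102=50  103=54  104=55
Turnaround (C−A): 101=45  102=49  103=50  104=50
Waiting = turnaround − burst: 101=32, 102=35, 103=36, 104=36
Total waiting = 32 + 35 + 36 + 36 = 139

139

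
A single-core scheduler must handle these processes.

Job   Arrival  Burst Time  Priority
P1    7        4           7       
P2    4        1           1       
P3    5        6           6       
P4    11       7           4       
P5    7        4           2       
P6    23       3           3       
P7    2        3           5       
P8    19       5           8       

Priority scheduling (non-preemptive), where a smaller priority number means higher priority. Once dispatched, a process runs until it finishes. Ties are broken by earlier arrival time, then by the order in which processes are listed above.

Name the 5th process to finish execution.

P4

Gantt: | idle 0-2 | P7 2-5 | P2 5-6 | P3 6-12 | P5 12-16 | P4 16-23 | P6 23-26 | P1 26-30 | P8 30-35 |
Completion: P1=30  P2=6  P3=12  P4=23  P5=16  P6=26  P7=5  P8=35
Turnaround (C−A): P1=23  P2=2  P3=7  P4=12  P5=9  P6=3  P7=3  P8=16
Finish order: P7 → P2 → P3 → P5 → P4 → P6 → P1 → P8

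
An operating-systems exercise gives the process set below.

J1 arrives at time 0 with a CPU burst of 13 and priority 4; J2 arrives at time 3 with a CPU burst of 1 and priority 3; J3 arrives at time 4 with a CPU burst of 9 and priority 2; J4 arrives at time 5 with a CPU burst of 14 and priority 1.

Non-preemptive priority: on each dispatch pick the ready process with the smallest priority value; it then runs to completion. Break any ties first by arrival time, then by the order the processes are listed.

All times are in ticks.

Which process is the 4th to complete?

J2

Gantt: | J1 0-13 | J4 13-27 | J3 27-36 | J2 36-37 |
Completion: J1=13  J2=37  J3=36  J4=27
Turnaround (C−A): J1=13  J2=34  J3=32  J4=22
Finish order: J1 → J4 → J3 → J2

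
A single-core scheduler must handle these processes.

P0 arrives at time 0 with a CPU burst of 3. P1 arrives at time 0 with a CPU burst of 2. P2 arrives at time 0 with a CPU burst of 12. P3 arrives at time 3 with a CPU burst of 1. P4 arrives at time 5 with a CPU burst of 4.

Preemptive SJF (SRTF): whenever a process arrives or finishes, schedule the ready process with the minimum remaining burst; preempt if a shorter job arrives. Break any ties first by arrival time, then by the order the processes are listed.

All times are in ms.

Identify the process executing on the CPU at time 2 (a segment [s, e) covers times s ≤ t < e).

Schedule: | P1 0-2 | P0 2-3 | P3 3-4 | P0 4-6 | P4 6-10 | P2 10-22 |
Completion: P0=6  P1=2  P2=22  P3=4  P4=10

P0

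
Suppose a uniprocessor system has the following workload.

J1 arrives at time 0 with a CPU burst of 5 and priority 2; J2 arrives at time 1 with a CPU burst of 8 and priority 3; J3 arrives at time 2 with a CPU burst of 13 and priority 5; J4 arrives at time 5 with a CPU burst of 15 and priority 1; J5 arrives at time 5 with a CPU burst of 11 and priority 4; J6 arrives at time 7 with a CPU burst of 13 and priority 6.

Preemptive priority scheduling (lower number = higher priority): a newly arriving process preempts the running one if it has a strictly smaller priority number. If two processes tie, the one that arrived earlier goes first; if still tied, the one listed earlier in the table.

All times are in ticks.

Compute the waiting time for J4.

Gantt: | J1 0-5 | J4 5-20 | J2 20-28 | J5 28-39 | J3 39-52 | J6 52-65 |
Completion: J1=5  J2=28  J3=52  J4=20  J5=39  J6=65
Waiting(J4) = turnaround − burst = 15 − 15 = 0

0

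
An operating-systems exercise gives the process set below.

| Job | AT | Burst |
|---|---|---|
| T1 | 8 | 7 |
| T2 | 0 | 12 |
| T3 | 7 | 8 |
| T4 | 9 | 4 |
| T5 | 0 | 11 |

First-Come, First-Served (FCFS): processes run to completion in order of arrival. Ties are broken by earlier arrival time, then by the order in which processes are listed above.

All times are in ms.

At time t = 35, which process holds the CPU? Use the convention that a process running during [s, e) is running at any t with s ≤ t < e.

Timeline: | T2 0-12 | T5 12-23 | T3 23-31 | T1 31-38 | T4 38-42 |
Completion: T1=38  T2=12  T3=31  T4=42  T5=23
Turnaround (C−A): T1=30  T2=12  T3=24  T4=33  T5=23

T1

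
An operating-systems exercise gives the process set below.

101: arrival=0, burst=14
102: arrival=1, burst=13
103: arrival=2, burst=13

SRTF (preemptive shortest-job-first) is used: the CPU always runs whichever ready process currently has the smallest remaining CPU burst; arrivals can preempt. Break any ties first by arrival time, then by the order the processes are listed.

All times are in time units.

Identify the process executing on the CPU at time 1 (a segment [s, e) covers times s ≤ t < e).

Schedule: | 101 0-14 | 102 14-27 | 103 27-40 |
Completion: 101=14  102=27  103=40
Turnaround (C−A): 101=14  102=26  103=38

101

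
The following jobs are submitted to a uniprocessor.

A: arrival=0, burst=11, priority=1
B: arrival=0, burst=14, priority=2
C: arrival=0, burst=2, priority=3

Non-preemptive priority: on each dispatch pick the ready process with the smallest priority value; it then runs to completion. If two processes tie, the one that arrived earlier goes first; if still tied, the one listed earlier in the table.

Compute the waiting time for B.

11

Gantt: | A 0-11 | B 11-25 | C 25-27 |
Completion: A=11  B=25  C=27
Waiting(B) = turnaround − burst = 25 − 14 = 11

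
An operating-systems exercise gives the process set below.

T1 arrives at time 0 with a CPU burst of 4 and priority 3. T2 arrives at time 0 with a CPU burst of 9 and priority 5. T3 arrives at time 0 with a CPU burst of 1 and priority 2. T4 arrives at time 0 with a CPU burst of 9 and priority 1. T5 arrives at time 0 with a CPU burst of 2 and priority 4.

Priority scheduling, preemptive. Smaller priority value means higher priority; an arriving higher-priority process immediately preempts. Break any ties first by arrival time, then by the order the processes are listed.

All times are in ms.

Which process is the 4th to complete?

Gantt: | T4 0-9 | T3 9-10 | T1 10-14 | T5 14-16 | T2 16-25 |
Completion: T1=14  T2=25  T3=10  T4=9  T5=16
Finish order: T4 → T3 → T1 → T5 → T2

T5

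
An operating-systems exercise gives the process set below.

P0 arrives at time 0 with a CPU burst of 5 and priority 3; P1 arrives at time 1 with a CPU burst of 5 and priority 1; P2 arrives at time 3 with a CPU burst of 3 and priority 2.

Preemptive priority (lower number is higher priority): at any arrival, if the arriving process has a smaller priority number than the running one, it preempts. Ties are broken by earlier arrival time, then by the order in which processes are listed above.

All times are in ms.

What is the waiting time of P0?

8

Gantt: | P0 0-1 | P1 1-6 | P2 6-9 | P0 9-13 |
Completion: P0=13  P1=6  P2=9
Waiting(P0) = turnaround − burst = 13 − 5 = 8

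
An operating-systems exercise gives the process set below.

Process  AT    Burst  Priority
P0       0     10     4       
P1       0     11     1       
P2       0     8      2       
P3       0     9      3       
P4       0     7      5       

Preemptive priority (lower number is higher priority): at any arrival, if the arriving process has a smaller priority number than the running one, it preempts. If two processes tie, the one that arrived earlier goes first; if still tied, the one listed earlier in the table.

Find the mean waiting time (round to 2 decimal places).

19.20

Timeline: | P1 0-11 | P2 11-19 | P3 19-28 | P0 28-38 | P4 38-45 |
Completion: P0=38  P1=11  P2=19  P3=28  P4=45
Turnaround (C−A): P0=38  P1=11  P2=19  P3=28  P4=45
Waiting times: P0=28, P1=0, P2=11, P3=19, P4=38
Average waiting = (28+0+11+19+38) / 5 = 96/5 = 19.20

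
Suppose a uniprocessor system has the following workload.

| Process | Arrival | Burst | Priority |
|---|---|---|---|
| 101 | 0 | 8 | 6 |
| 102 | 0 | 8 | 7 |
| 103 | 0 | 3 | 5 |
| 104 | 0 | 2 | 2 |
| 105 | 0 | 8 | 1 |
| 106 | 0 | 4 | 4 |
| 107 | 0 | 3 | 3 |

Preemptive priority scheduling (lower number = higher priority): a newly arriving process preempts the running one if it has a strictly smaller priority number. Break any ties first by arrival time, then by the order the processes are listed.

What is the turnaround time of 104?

Schedule: | 105 0-8 | 104 8-10 | 107 10-13 | 106 13-17 | 103 17-20 | 101 20-28 | 102 28-36 |
Completion: 101=28  102=36  103=20  104=10  105=8  106=17  107=13
Turnaround (C−A): 101=28  102=36  103=20  104=10  105=8  106=17  107=13
Turnaround(104) = completion − arrival = 10 − 0 = 10

10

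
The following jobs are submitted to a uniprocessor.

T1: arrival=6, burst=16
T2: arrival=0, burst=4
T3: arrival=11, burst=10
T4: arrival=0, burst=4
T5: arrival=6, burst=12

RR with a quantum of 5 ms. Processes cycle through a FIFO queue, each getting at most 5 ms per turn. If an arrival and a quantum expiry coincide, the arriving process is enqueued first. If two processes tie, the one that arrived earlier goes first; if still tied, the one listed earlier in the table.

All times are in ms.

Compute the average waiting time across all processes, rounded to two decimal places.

14.40

Schedule: | T2 0-4 | T4 4-8 | T1 8-13 | T5 13-18 | T3 18-23 | T1 23-28 | T5 28-33 | T3 33-38 | T1 38-43 | T5 43-45 | T1 45-46 |
Completion: T1=46  T2=4  T3=38  T4=8  T5=45
Turnaround (C−A): T1=40  T2=4  T3=27  T4=8  T5=39
Waiting times: T1=24, T2=0, T3=17, T4=4, T5=27
Average waiting = (24+0+17+4+27) / 5 = 72/5 = 14.40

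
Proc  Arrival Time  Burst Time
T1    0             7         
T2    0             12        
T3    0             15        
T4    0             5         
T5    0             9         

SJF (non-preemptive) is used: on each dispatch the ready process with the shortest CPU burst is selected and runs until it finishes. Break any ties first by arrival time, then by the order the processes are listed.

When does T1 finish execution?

Schedule: | T4 0-5 | T1 5-12 | T5 12-21 | T2 21-33 | T3 33-48 |
Completion: T1=12  T2=33  T3=48  T4=5  T5=21

12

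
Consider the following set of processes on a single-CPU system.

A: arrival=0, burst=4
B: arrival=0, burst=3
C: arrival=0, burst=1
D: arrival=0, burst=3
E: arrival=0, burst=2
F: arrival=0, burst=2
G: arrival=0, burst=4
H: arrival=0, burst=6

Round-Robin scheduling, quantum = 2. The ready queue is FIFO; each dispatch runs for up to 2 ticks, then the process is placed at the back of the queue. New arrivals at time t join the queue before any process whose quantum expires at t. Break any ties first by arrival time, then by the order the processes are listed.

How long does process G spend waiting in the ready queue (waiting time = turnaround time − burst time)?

17

Timeline: | A 0-2 | B 2-4 | C 4-5 | D 5-7 | E 7-9 | F 9-11 | G 11-13 | H 13-15 | A 15-17 | B 17-18 | D 18-19 | G 19-21 | H 21-25 |
Completion: A=17  B=18  C=5  D=19  E=9  F=11  G=21  H=25
Waiting(G) = turnaround − burst = 21 − 4 = 17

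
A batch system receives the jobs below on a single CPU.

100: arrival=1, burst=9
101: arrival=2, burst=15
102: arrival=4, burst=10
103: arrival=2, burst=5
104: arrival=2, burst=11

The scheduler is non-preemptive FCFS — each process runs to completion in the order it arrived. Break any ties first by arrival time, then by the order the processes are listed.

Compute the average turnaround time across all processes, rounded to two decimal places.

Gantt: | idle 0-1 | 100 1-10 | 101 10-25 | 103 25-30 | 104 30-41 | 102 41-51 |
Completion: 100=10  101=25  102=51  103=30  104=41
Turnaround times: 100=9, 101=23, 102=47, 103=28, 104=39
Average turnaround = (9+23+47+28+39) / 5 = 146/5 = 29.20

29.20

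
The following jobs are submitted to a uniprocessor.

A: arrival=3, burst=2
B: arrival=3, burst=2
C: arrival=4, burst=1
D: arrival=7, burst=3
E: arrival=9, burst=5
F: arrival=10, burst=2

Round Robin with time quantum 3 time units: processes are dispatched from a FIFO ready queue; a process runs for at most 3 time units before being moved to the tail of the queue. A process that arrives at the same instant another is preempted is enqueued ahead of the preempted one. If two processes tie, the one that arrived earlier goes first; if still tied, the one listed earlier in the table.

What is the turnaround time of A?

2

Timeline: | idle 0-3 | A 3-5 | B 5-7 | C 7-8 | D 8-11 | E 11-14 | F 14-16 | E 16-18 |
Completion: A=5  B=7  C=8  D=11  E=18  F=16
Turnaround(A) = completion − arrival = 5 − 3 = 2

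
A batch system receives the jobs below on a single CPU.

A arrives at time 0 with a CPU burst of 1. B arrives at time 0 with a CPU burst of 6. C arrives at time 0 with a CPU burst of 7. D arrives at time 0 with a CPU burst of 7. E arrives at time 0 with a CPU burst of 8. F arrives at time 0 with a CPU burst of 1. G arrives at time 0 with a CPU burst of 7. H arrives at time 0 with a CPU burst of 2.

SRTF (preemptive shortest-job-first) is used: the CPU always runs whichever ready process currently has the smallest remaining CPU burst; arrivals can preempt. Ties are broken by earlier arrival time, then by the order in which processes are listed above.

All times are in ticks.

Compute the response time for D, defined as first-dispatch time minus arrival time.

Schedule: | A 0-1 | F 1-2 | H 2-4 | B 4-10 | C 10-17 | D 17-24 | G 24-31 | E 31-39 |
Completion: A=1  B=10  C=17  D=24  E=39  F=2  G=31  H=4
Response(D) = first start − arrival = 17 − 0 = 17

17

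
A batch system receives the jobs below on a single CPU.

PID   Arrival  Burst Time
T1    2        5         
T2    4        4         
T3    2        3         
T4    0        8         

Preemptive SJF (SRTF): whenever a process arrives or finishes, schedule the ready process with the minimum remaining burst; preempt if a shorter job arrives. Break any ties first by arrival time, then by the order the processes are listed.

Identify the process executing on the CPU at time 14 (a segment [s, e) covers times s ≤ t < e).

Schedule: | T4 0-2 | T3 2-5 | T2 5-9 | T1 9-14 | T4 14-20 |
Completion: T1=14  T2=9  T3=5  T4=20

T4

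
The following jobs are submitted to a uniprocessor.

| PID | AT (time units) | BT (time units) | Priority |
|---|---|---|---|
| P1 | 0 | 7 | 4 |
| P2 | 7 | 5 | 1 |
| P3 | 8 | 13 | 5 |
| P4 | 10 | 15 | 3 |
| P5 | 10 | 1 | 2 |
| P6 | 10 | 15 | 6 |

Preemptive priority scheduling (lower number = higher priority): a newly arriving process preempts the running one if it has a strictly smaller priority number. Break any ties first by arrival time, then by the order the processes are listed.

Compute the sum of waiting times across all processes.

56

Gantt: | P1 0-7 | P2 7-12 | P5 12-13 | P4 13-28 | P3 28-41 | P6 41-56 |
Completion: P1=7  P2=12  P3=41  P4=28  P5=13  P6=56
Turnaround (C−A): P1=7  P2=5  P3=33  P4=18  P5=3  P6=46
Waiting = turnaround − burst: P1=0, P2=0, P3=20, P4=3, P5=2, P6=31
Total waiting = 0 + 0 + 20 + 3 + 2 + 31 = 56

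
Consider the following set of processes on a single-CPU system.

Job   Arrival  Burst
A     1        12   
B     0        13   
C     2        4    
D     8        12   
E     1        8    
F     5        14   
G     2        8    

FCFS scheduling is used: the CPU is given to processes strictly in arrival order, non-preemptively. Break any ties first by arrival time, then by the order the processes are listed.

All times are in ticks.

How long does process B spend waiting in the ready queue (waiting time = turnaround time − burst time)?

Schedule: | B 0-13 | A 13-25 | E 25-33 | C 33-37 | G 37-45 | F 45-59 | D 59-71 |
Completion: A=25  B=13  C=37  D=71  E=33  F=59  G=45
Waiting(B) = turnaround − burst = 13 − 13 = 0

0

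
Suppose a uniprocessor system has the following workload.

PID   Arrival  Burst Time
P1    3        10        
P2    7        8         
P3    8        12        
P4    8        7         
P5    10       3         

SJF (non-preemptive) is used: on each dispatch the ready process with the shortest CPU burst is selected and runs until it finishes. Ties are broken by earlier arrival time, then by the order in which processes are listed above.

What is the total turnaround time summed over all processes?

Schedule: | idle 0-3 | P1 3-13 | P5 13-16 | P4 16-23 | P2 23-31 | P3 31-43 |
Completion: P1=13  P2=31  P3=43  P4=23  P5=16
Turnaround (C−A): P1=10  P2=24  P3=35  P4=15  P5=6
Turnaround = completion − arrival: P1=10, P2=24, P3=35, P4=15, P5=6
Total turnaround = 10 + 24 + 35 + 15 + 6 = 90

90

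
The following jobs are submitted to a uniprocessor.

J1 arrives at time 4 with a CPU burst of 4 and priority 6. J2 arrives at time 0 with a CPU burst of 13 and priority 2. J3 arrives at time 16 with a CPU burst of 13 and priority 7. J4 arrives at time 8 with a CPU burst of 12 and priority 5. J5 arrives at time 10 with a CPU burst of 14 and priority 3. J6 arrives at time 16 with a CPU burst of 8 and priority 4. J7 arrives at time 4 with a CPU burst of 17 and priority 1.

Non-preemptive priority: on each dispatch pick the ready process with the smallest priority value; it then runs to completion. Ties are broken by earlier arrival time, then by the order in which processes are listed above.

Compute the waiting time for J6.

28

Schedule: | J2 0-13 | J7 13-30 | J5 30-44 | J6 44-52 | J4 52-64 | J1 64-68 | J3 68-81 |
Completion: J1=68  J2=13  J3=81  J4=64  J5=44  J6=52  J7=30
Turnaround (C−A): J1=64  J2=13  J3=65  J4=56  J5=34  J6=36  J7=26
Waiting(J6) = turnaround − burst = 36 − 8 = 28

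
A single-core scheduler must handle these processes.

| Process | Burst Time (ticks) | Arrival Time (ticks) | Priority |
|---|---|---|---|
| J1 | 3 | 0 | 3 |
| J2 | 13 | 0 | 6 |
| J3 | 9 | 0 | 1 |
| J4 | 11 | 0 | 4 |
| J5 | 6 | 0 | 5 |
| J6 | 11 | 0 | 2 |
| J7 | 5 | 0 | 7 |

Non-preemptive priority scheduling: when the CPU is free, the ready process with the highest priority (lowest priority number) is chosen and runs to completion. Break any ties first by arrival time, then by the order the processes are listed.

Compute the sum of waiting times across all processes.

Schedule: | J3 0-9 | J6 9-20 | J1 20-23 | J4 23-34 | J5 34-40 | J2 40-53 | J7 53-58 |
Completion: J1=23  J2=53  J3=9  J4=34  J5=40  J6=20  J7=58
Turnaround (C−A): J1=23  J2=53  J3=9  J4=34  J5=40  J6=20  J7=58
Waiting = turnaround − burst: J1=20, J2=40, J3=0, J4=23, J5=34, J6=9, J7=53
Total waiting = 20 + 40 + 0 + 23 + 34 + 9 + 53 = 179

179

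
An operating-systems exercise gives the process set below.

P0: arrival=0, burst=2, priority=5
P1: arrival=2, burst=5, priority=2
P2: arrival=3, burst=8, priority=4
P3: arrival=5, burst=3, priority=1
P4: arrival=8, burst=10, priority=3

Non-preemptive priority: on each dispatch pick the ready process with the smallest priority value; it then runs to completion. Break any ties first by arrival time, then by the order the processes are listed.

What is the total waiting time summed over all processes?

21

Gantt: | P0 0-2 | P1 2-7 | P3 7-10 | P4 10-20 | P2 20-28 |
Completion: P0=2  P1=7  P2=28  P3=10  P4=20
Turnaround (C−A): P0=2  P1=5  P2=25  P3=5  P4=12
Waiting = turnaround − burst: P0=0, P1=0, P2=17, P3=2, P4=2
Total waiting = 0 + 0 + 17 + 2 + 2 = 21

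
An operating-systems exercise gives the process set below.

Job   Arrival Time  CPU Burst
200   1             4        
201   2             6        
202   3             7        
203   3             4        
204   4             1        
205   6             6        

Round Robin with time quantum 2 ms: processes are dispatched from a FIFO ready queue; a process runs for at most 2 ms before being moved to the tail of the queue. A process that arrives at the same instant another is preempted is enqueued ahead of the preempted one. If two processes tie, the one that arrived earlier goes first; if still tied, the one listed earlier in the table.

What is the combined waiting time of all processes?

Timeline: | idle 0-1 | 200 1-3 | 201 3-5 | 202 5-7 | 203 7-9 | 200 9-11 | 204 11-12 | 201 12-14 | 205 14-16 | 202 16-18 | 203 18-20 | 201 20-22 | 205 22-24 | 202 24-26 | 205 26-28 | 202 28-29 |
Completion: 200=11  201=22  202=29  203=20  204=12  205=28
Turnaround (C−A): 200=10  201=20  202=26  203=17  204=8  205=22
Waiting = turnaround − burst: 200=6, 201=14, 202=19, 203=13, 204=7, 205=16
Total waiting = 6 + 14 + 19 + 13 + 7 + 16 = 75

75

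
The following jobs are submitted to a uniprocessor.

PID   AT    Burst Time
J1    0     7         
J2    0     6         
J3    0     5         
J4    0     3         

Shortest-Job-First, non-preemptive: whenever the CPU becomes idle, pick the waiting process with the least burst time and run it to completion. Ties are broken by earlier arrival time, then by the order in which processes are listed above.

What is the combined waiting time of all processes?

Gantt: | J4 0-3 | J3 3-8 | J2 8-14 | J1 14-21 |
Completion: J1=21  J2=14  J3=8  J4=3
Waiting = turnaround − burst: J1=14, J2=8, J3=3, J4=0
Total waiting = 14 + 8 + 3 + 0 = 25

25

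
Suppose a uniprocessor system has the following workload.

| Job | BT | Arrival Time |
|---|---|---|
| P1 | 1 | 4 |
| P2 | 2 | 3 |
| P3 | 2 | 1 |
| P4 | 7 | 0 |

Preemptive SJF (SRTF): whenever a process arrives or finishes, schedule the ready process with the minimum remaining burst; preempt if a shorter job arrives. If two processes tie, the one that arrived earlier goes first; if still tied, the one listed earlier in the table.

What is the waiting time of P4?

Gantt: | P4 0-1 | P3 1-3 | P2 3-5 | P1 5-6 | P4 6-12 |
Completion: P1=6  P2=5  P3=3  P4=12
Waiting(P4) = turnaround − burst = 12 − 7 = 5

5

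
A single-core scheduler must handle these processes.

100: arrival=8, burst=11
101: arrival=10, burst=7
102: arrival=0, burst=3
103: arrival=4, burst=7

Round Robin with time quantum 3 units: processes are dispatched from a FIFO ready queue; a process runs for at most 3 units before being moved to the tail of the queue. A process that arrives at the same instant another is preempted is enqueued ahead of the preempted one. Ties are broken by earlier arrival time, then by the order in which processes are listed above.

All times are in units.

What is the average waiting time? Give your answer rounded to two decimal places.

6.50

Schedule: | 102 0-3 | idle 3-4 | 103 4-10 | 100 10-13 | 101 13-16 | 103 16-17 | 100 17-20 | 101 20-23 | 100 23-26 | 101 26-27 | 100 27-29 |
Completion: 100=29  101=27  102=3  103=17
Waiting times: 100=10, 101=10, 102=0, 103=6
Average waiting = (10+10+0+6) / 4 = 26/4 = 6.50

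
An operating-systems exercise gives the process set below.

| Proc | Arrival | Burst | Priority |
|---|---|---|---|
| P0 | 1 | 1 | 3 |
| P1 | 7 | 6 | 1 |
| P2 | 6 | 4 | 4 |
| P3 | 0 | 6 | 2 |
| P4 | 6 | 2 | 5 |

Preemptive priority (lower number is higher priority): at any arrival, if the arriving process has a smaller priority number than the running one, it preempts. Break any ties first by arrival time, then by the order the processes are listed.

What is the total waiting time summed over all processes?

23

Gantt: | P3 0-6 | P0 6-7 | P1 7-13 | P2 13-17 | P4 17-19 |
Completion: P0=7  P1=13  P2=17  P3=6  P4=19
Turnaround (C−A): P0=6  P1=6  P2=11  P3=6  P4=13
Waiting = turnaround − burst: P0=5, P1=0, P2=7, P3=0, P4=11
Total waiting = 5 + 0 + 7 + 0 + 11 = 23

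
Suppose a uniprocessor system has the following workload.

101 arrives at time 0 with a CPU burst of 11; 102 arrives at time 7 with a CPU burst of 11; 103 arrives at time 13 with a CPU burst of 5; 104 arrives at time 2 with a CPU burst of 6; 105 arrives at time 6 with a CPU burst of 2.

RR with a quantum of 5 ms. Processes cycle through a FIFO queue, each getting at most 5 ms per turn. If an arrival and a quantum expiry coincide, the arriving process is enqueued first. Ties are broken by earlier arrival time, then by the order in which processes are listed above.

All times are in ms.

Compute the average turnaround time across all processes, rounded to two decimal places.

Timeline: | 101 0-5 | 104 5-10 | 101 10-15 | 105 15-17 | 102 17-22 | 104 22-23 | 103 23-28 | 101 28-29 | 102 29-35 |
Completion: 101=29  102=35  103=28  104=23  105=17
Turnaround times: 101=29, 102=28, 103=15, 104=21, 105=11
Average turnaround = (29+28+15+21+11) / 5 = 104/5 = 20.80

20.80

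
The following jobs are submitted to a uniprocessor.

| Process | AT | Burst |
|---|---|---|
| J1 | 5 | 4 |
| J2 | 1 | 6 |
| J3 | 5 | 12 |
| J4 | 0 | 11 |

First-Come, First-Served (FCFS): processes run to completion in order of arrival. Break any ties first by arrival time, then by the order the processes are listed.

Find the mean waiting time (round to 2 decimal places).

9.50

Gantt: | J4 0-11 | J2 11-17 | J1 17-21 | J3 21-33 |
Completion: J1=21  J2=17  J3=33  J4=11
Waiting times: J1=12, J2=10, J3=16, J4=0
Average waiting = (12+10+16+0) / 4 = 38/4 = 9.50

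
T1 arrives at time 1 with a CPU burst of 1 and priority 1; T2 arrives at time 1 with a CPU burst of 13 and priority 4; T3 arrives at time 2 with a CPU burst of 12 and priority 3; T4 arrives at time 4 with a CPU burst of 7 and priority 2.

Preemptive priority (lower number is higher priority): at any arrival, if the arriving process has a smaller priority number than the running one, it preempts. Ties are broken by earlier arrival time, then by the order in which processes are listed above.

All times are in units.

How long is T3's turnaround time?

19

Gantt: | idle 0-1 | T1 1-2 | T3 2-4 | T4 4-11 | T3 11-21 | T2 21-34 |
Completion: T1=2  T2=34  T3=21  T4=11
Turnaround(T3) = completion − arrival = 21 − 2 = 19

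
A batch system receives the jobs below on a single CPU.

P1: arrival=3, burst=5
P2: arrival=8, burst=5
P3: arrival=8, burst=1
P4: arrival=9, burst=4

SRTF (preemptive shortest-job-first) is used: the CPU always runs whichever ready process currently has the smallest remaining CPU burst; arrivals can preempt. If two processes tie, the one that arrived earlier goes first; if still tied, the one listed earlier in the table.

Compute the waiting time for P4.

0

Schedule: | idle 0-3 | P1 3-8 | P3 8-9 | P4 9-13 | P2 13-18 |
Completion: P1=8  P2=18  P3=9  P4=13
Waiting(P4) = turnaround − burst = 4 − 4 = 0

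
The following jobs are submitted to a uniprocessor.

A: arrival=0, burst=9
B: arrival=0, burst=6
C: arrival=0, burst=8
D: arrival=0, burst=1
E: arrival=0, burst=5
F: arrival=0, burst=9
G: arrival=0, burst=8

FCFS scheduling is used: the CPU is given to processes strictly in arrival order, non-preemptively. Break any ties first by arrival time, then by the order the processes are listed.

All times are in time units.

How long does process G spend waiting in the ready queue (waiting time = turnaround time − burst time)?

Schedule: | A 0-9 | B 9-15 | C 15-23 | D 23-24 | E 24-29 | F 29-38 | G 38-46 |
Completion: A=9  B=15  C=23  D=24  E=29  F=38  G=46
Turnaround (C−A): A=9  B=15  C=23  D=24  E=29  F=38  G=46
Waiting(G) = turnaround − burst = 46 − 8 = 38

38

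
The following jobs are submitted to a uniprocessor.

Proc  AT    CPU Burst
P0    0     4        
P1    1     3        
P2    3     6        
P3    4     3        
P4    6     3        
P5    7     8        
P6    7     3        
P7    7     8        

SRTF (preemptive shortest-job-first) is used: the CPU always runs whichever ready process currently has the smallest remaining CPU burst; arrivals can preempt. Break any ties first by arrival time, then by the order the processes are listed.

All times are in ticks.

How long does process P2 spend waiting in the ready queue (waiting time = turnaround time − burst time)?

13

Timeline: | P0 0-4 | P1 4-7 | P3 7-10 | P4 10-13 | P6 13-16 | P2 16-22 | P5 22-30 | P7 30-38 |
Completion: P0=4  P1=7  P2=22  P3=10  P4=13  P5=30  P6=16  P7=38
Turnaround (C−A): P0=4  P1=6  P2=19  P3=6  P4=7  P5=23  P6=9  P7=31
Waiting(P2) = turnaround − burst = 19 − 6 = 13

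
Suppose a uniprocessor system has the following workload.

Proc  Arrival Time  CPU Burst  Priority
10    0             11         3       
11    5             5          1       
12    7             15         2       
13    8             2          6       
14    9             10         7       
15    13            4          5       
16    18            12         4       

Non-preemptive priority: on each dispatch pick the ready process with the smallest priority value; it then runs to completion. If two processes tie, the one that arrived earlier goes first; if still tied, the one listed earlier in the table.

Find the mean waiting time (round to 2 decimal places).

Gantt: | 10 0-11 | 11 11-16 | 12 16-31 | 16 31-43 | 15 43-47 | 13 47-49 | 14 49-59 |
Completion: 10=11  11=16  12=31  13=49  14=59  15=47  16=43
Waiting times: 10=0, 11=6, 12=9, 13=39, 14=40, 15=30, 16=13
Average waiting = (0+6+9+39+40+30+13) / 7 = 137/7 = 19.57

19.57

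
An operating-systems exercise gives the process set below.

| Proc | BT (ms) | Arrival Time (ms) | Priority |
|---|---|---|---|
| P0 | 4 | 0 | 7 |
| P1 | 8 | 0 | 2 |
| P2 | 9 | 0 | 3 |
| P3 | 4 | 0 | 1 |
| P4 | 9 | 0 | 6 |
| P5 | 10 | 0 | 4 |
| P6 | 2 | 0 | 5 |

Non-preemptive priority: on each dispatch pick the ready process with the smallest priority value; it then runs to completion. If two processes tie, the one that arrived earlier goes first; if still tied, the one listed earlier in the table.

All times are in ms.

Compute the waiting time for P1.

4

Timeline: | P3 0-4 | P1 4-12 | P2 12-21 | P5 21-31 | P6 31-33 | P4 33-42 | P0 42-46 |
Completion: P0=46  P1=12  P2=21  P3=4  P4=42  P5=31  P6=33
Waiting(P1) = turnaround − burst = 12 − 8 = 4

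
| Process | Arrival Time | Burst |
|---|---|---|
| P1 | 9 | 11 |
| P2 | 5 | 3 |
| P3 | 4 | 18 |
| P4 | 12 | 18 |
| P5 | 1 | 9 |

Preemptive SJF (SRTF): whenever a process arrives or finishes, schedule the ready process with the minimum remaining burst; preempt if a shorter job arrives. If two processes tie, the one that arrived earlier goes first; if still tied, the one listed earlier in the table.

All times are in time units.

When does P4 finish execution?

Schedule: | idle 0-1 | P5 1-5 | P2 5-8 | P5 8-13 | P1 13-24 | P3 24-42 | P4 42-60 |
Completion: P1=24  P2=8  P3=42  P4=60  P5=13
Turnaround (C−A): P1=15  P2=3  P3=38  P4=48  P5=12

60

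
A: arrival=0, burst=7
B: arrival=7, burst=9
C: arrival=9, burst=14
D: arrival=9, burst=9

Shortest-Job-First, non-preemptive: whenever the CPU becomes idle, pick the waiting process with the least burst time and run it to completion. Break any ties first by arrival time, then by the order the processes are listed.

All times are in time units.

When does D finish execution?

Gantt: | A 0-7 | B 7-16 | D 16-25 | C 25-39 |
Completion: A=7  B=16  C=39  D=25
Turnaround (C−A): A=7  B=9  C=30  D=16

25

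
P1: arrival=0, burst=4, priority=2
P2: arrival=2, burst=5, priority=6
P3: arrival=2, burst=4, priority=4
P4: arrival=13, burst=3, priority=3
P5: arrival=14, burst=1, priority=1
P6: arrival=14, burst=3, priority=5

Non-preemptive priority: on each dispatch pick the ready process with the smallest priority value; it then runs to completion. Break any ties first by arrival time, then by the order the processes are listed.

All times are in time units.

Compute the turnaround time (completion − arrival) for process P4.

Timeline: | P1 0-4 | P3 4-8 | P2 8-13 | P4 13-16 | P5 16-17 | P6 17-20 |
Completion: P1=4  P2=13  P3=8  P4=16  P5=17  P6=20
Turnaround (C−A): P1=4  P2=11  P3=6  P4=3  P5=3  P6=6
Turnaround(P4) = completion − arrival = 16 − 13 = 3

3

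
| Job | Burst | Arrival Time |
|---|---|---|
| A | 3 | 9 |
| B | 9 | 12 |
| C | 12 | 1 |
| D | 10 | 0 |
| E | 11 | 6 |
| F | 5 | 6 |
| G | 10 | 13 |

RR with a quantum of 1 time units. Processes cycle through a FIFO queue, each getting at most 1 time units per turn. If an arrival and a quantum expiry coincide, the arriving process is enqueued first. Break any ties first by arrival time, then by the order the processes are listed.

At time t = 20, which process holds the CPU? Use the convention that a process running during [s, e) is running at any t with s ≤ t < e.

F

Timeline: | D 0-1 | C 1-2 | D 2-3 | C 3-4 | D 4-5 | C 5-6 | D 6-7 | E 7-8 | F 8-9 | C 9-10 | D 10-11 | E 11-12 | A 12-13 | F 13-14 | C 14-15 | D 15-16 | B 16-17 | E 17-18 | G 18-19 | A 19-20 | F 20-21 | C 21-22 | D 22-23 | B 23-24 | E 24-25 | G 25-26 | A 26-27 | F 27-28 | C 28-29 | D 29-30 | B 30-31 | E 31-32 | G 32-33 | F 33-34 | C 34-35 | D 35-36 | B 36-37 | E 37-38 | G 38-39 | C 39-40 | D 40-41 | B 41-42 | E 42-43 | G 43-44 | C 44-45 | B 45-46 | E 46-47 | G 47-48 | C 48-49 | B 49-50 | E 50-51 | G 51-52 | C 52-53 | B 53-54 | E 54-55 | G 55-56 | B 56-57 | E 57-58 | G 58-60 |
Completion: A=27  B=57  C=53  D=41  E=58  F=34  G=60
Turnaround (C−A): A=18  B=45  C=52  D=41  E=52  F=28  G=47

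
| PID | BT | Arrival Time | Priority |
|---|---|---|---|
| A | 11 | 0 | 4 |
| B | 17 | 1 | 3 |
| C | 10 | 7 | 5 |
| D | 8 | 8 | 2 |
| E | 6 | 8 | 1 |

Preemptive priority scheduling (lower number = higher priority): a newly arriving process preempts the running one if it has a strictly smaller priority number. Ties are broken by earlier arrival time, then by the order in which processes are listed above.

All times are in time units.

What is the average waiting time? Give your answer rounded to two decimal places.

17.20

Gantt: | A 0-1 | B 1-8 | E 8-14 | D 14-22 | B 22-32 | A 32-42 | C 42-52 |
Completion: A=42  B=32  C=52  D=22  E=14
Turnaround (C−A): A=42  B=31  C=45  D=14  E=6
Waiting times: A=31, B=14, C=35, D=6, E=0
Average waiting = (31+14+35+6+0) / 5 = 86/5 = 17.20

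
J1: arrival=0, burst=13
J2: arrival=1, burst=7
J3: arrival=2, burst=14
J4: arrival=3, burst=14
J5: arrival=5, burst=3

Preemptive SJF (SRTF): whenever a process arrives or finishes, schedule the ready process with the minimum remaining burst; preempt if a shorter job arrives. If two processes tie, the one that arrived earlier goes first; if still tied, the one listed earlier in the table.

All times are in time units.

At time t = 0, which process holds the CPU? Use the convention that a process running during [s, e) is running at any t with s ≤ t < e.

Schedule: | J1 0-1 | J2 1-8 | J5 8-11 | J1 11-23 | J3 23-37 | J4 37-51 |
Completion: J1=23  J2=8  J3=37  J4=51  J5=11
Turnaround (C−A): J1=23  J2=7  J3=35  J4=48  J5=6

J1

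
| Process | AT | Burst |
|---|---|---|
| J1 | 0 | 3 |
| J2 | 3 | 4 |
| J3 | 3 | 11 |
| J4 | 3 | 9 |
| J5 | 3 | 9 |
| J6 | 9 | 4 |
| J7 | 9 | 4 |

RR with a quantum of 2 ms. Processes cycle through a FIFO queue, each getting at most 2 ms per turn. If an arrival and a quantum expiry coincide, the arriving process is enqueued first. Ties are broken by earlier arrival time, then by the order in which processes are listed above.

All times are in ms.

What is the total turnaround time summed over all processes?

Gantt: | J1 0-3 | J2 3-5 | J3 5-7 | J4 7-9 | J5 9-11 | J2 11-13 | J3 13-15 | J6 15-17 | J7 17-19 | J4 19-21 | J5 21-23 | J3 23-25 | J6 25-27 | J7 27-29 | J4 29-31 | J5 31-33 | J3 33-35 | J4 35-37 | J5 37-39 | J3 39-41 | J4 41-42 | J5 42-43 | J3 43-44 |
Completion: J1=3  J2=13  J3=44  J4=42  J5=43  J6=27  J7=29
Turnaround (C−A): J1=3  J2=10  J3=41  J4=39  J5=40  J6=18  J7=20
Turnaround = completion − arrival: J1=3, J2=10, J3=41, J4=39, J5=40, J6=18, J7=20
Total turnaround = 3 + 10 + 41 + 39 + 40 + 18 + 20 = 171

171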